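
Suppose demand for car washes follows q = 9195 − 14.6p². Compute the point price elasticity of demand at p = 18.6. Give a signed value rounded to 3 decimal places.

-2.438

dq/dp = −2·14.6·p = -543.12. At p = 18.6, q = 4143.984.
Ed = (dq/dp)·(p/q) = (-543.12) × (18.6/4143.984) = -2.43775…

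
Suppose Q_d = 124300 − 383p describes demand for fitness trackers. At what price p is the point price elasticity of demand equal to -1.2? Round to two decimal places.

177.02

Ed = −383p/(124300 − 383p). Set this equal to -1.2:
383p = 1.2·(124300 − 383p) ⇒ 383p(1 + 1.2) = 1.2·124300
p = 1.2·124300 / (383·2.2) = 177.0234…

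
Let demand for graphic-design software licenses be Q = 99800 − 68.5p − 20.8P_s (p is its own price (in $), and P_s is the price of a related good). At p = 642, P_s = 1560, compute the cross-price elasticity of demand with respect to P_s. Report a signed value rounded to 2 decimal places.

At the given values, Q = 99800 − 68.5(642) − 20.8(1560) = 23375.
∂Q/∂P_s = -20.8.
E = (-20.8) × (1560/23375) = -1.3881…

-1.39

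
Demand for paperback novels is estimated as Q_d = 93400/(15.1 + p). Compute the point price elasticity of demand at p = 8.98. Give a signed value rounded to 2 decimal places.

-0.37

dQ_d/dp = −93400/(15.1 + p)² = -161.077. At p = 8.98, Q_d = 3878.74.
Ed = (dQ_d/dp)·(p/Q_d) = (-161.077) × (8.98/3878.74) = -0.3729…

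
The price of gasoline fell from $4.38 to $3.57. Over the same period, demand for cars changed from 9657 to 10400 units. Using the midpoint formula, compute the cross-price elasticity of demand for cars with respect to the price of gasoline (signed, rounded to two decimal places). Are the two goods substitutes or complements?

-0.36; complements

%ΔQ_{cars} = (10400 − 9657)/avg = 743/10028.5 = 0.074088…
%ΔP_{gasoline} = (3.57 − 4.38)/avg = -0.81/3.975 = -0.203773…
E_cross = (743/10028.5) / (-0.81/3.975) = -0.3635…
E_cross < 0 ⇒ the goods are complements.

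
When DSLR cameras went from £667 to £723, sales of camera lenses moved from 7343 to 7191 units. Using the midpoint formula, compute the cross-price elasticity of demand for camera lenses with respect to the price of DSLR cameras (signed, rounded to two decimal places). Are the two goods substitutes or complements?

-0.26; complements

%ΔQ_{camera lenses} = (7191 − 7343)/avg = -152/7267 = -0.020916…
%ΔP_{DSLR cameras} = (723 − 667)/avg = 56/695 = 0.080575…
E_cross = (-152/7267) / (56/695) = -0.2595…
E_cross < 0 ⇒ the goods are complements.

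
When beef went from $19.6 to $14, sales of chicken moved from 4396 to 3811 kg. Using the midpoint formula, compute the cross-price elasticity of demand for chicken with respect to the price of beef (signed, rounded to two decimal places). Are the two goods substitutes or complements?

0.43; substitutes

%ΔQ_{chicken} = (3811 − 4396)/avg = -585/4103.5 = -0.142561…
%ΔP_{beef} = (14 − 19.6)/avg = -5.6/16.8 = -0.333333…
E_cross = (-585/4103.5) / (-5.6/16.8) = 0.4276…
E_cross > 0 ⇒ the goods are substitutes.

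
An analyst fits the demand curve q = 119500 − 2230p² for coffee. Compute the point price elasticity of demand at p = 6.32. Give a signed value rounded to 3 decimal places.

-5.854

dq/dp = −2·2230·p = -28187.2. At p = 6.32, q = 30428.448.
Ed = (dq/dp)·(p/q) = (-28187.2) × (6.32/30428.448) = -5.85449…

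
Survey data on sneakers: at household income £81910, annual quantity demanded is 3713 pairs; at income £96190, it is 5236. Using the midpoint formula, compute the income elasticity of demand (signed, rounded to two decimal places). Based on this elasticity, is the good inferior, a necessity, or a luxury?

%ΔQ = (5236 − 3713)/[( 3713 + 5236)/2] = 1523/4474.5 = 0.340373…
%ΔIncome = (96190 − 81910)/[( 81910 + 96190)/2] = 14280/89050 = 0.160359…
E_income = (1523/4474.5) / (14280/89050) = 2.1225…
E_income > 1 ⇒ normal good, luxury.

2.12; luxury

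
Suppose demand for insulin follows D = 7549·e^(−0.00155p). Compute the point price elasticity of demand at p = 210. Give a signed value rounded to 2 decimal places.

dD/dp = −0.00155·D = -8.45003. At p = 210, D = 5451.63.
Ed = (dD/dp)·(p/D) = (-8.45003) × (210/5451.63) = -0.3255

-0.33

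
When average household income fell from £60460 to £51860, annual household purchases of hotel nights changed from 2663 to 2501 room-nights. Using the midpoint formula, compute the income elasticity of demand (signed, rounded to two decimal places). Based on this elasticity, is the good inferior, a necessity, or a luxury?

0.41; necessity

%ΔQ = (2501 − 2663)/[( 2663 + 2501)/2] = -162/2582 = -0.062742…
%ΔIncome = (51860 − 60460)/[( 60460 + 51860)/2] = -8600/56160 = -0.153133…
E_income = (-162/2582) / (-8600/56160) = 0.4097…
0 < E_income < 1 ⇒ normal good, necessity.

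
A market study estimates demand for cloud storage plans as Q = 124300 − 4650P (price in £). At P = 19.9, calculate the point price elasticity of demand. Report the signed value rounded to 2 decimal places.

dQ/dP = −4650. At P = 19.9, Q = 124300 − 4650(19.9) = 31765.
Ed = (dQ/dP)·(P/Q) = −4650 × (19.9/31765) = -2.9131…

-2.91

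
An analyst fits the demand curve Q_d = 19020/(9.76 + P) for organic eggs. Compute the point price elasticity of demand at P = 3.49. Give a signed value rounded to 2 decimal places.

-0.26

dQ_d/dP = −19020/(9.76 + P)² = -108.337. At P = 3.49, Q_d = 1435.47.
Ed = (dQ_d/dP)·(P/Q_d) = (-108.337) × (3.49/1435.47) = -0.2633…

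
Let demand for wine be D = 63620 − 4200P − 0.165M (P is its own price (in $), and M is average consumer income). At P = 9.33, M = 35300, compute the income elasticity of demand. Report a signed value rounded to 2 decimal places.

-0.31

At the given values, D = 63620 − 4200(9.33) − 0.165(35300) = 18609.5.
∂D/∂M = -0.165.
E = (-0.165) × (35300/18609.5) = -0.3129…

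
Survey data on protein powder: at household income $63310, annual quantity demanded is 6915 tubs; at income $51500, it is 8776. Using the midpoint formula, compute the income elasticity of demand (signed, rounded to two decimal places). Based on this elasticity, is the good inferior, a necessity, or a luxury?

%ΔQ = (8776 − 6915)/[( 6915 + 8776)/2] = 1861/7845.5 = 0.237206…
%ΔIncome = (51500 − 63310)/[( 63310 + 51500)/2] = -11810/57405 = -0.205731…
E_income = (1861/7845.5) / (-11810/57405) = -1.1529…
E_income < 0 ⇒ inferior good.

-1.15; inferior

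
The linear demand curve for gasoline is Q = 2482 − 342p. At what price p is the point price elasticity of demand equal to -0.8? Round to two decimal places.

Ed = −342p/(2482 − 342p). Set this equal to -0.8:
342p = 0.8·(2482 − 342p) ⇒ 342p(1 + 0.8) = 0.8·2482
p = 0.8·2482 / (342·1.8) = 3.2254…

3.23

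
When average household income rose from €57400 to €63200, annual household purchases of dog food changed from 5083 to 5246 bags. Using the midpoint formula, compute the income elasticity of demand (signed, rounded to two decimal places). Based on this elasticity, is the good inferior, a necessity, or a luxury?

%ΔQ = (5246 − 5083)/[( 5083 + 5246)/2] = 163/5164.5 = 0.031561…
%ΔIncome = (63200 − 57400)/[( 57400 + 63200)/2] = 5800/60300 = 0.096185…
E_income = (163/5164.5) / (5800/60300) = 0.3281…
0 < E_income < 1 ⇒ normal good, necessity.

0.33; necessity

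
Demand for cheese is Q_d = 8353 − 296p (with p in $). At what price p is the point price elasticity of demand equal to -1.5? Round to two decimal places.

16.93

Ed = −296p/(8353 − 296p). Set this equal to -1.5:
296p = 1.5·(8353 − 296p) ⇒ 296p(1 + 1.5) = 1.5·8353
p = 1.5·8353 / (296·2.5) = 16.9317…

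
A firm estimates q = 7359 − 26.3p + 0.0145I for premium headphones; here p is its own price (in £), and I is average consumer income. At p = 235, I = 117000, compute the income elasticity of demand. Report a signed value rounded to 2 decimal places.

0.59

At the given values, q = 7359 − 26.3(235) + 0.0145(117000) = 2875.
∂q/∂I = 0.0145.
E = (0.0145) × (117000/2875) = 0.5900…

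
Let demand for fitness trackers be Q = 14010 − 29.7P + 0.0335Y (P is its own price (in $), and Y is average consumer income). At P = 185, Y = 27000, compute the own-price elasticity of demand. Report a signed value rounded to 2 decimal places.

At the given values, Q = 14010 − 29.7(185) + 0.0335(27000) = 9420.
∂Q/∂P = −29.7.
E = (-29.7) × (185/9420) = -0.5832…

-0.58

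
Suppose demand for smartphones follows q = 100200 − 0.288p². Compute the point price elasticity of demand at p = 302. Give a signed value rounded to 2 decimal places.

-0.71

dq/dp = −2·0.288·p = -173.952. At p = 302, q = 73933.248.
Ed = (dq/dp)·(p/q) = (-173.952) × (302/73933.248) = -0.7105…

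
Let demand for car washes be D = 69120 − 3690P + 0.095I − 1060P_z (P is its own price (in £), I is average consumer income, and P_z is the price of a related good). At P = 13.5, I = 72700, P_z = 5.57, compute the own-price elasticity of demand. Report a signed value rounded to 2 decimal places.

At the given values, D = 69120 − 3690(13.5) + 0.095(72700) − 1060(5.57) = 20307.3.
∂D/∂P = −3690.
E = (-3690) × (13.5/20307.3) = -2.4530…

-2.45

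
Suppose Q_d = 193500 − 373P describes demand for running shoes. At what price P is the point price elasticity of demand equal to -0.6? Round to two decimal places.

194.54

Ed = −373P/(193500 − 373P). Set this equal to -0.6:
373P = 0.6·(193500 − 373P) ⇒ 373P(1 + 0.6) = 0.6·193500
P = 0.6·193500 / (373·1.6) = 194.5375…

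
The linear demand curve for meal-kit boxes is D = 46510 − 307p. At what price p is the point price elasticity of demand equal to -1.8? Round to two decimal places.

Ed = −307p/(46510 − 307p). Set this equal to -1.8:
307p = 1.8·(46510 − 307p) ⇒ 307p(1 + 1.8) = 1.8·46510
p = 1.8·46510 / (307·2.8) = 97.3918…

97.39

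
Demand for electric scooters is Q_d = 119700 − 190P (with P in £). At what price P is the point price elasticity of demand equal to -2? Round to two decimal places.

420.00

Ed = −190P/(119700 − 190P). Set this equal to -2:
190P = 2·(119700 − 190P) ⇒ 190P(1 + 2) = 2·119700
P = 2·119700 / (190·3) = 420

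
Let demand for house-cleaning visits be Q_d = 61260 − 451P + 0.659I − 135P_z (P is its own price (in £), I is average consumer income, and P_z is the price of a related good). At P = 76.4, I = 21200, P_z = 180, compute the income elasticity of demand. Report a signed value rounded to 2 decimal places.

At the given values, Q_d = 61260 − 451(76.4) + 0.659(21200) − 135(180) = 16474.4.
∂Q_d/∂I = 0.659.
E = (0.659) × (21200/16474.4) = 0.8480…

0.85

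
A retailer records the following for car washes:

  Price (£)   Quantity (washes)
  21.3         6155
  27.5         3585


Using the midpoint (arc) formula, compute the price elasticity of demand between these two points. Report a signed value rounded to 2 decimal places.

-2.08

%ΔQ = (3585 − 6155) / [(6155 + 3585)/2] = -2570/4870 = -0.527720…
%ΔP = (27.5 − 21.3) / [(21.3 + 27.5)/2] = 6.2/24.4 = 0.254098…
Arc Ed = %ΔQ / %ΔP = (-2570/4870) / (6.2/24.4) = -2.0768…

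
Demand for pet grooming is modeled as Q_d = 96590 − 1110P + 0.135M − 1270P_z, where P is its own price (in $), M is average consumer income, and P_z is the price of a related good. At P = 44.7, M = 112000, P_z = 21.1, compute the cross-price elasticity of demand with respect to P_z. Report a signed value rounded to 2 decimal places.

At the given values, Q_d = 96590 − 1110(44.7) + 0.135(112000) − 1270(21.1) = 35296.
∂Q_d/∂P_z = -1270.
E = (-1270) × (21.1/35296) = -0.7592…

-0.76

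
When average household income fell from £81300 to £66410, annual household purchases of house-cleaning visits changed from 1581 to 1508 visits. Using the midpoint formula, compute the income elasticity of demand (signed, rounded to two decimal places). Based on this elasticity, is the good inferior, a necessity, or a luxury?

%ΔQ = (1508 − 1581)/[( 1581 + 1508)/2] = -73/1544.5 = -0.047264…
%ΔIncome = (66410 − 81300)/[( 81300 + 66410)/2] = -14890/73855 = -0.201611…
E_income = (-73/1544.5) / (-14890/73855) = 0.2344…
0 < E_income < 1 ⇒ normal good, necessity.

0.23; necessity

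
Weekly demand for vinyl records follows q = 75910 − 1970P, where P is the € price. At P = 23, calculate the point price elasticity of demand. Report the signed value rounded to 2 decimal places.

dq/dP = −1970. At P = 23, q = 75910 − 1970(23) = 30600.
Ed = (dq/dP)·(P/q) = −1970 × (23/30600) = -1.4807…

-1.48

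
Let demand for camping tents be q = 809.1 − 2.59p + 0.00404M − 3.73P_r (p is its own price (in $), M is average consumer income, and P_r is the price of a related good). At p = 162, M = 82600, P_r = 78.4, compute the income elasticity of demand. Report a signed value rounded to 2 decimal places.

0.77

At the given values, q = 809.1 − 2.59(162) + 0.00404(82600) − 3.73(78.4) = 430.792.
∂q/∂M = 0.00404.
E = (0.00404) × (82600/430.792) = 0.7746…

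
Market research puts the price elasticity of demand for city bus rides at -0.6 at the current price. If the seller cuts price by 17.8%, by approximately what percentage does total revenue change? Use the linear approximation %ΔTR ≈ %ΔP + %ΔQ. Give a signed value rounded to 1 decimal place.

%ΔQ ≈ Ed × %ΔP = (-0.6) × (-17.8%) = +10.6800%
%ΔTR ≈ %ΔP + %ΔQ = (-17.8%) + (+10.6800%) = -7.1200%

-7.1%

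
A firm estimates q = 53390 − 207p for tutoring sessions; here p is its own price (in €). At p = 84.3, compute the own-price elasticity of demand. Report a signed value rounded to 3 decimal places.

-0.486

At the given values, q = 53390 − 207(84.3) = 35939.9.
∂q/∂p = −207.
E = (-207) × (84.3/35939.9) = -0.48553…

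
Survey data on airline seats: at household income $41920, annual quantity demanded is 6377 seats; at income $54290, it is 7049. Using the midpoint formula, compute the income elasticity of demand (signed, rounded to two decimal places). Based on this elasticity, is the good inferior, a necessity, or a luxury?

0.39; necessity

%ΔQ = (7049 − 6377)/[( 6377 + 7049)/2] = 672/6713 = 0.100104…
%ΔIncome = (54290 − 41920)/[( 41920 + 54290)/2] = 12370/48105 = 0.257145…
E_income = (672/6713) / (12370/48105) = 0.3892…
0 < E_income < 1 ⇒ normal good, necessity.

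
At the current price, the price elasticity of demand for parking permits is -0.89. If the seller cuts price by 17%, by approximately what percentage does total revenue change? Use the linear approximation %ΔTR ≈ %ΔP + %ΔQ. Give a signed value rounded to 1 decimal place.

%ΔQ ≈ Ed × %ΔP = (-0.89) × (-17%) = +15.1300%
%ΔTR ≈ %ΔP + %ΔQ = (-17%) + (+15.1300%) = -1.8700%

-1.9%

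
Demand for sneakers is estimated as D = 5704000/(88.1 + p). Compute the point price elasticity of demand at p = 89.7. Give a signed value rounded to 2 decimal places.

dD/dp = −5704000/(88.1 + p)² = -180.433. At p = 89.7, D = 32081.
Ed = (dD/dp)·(p/D) = (-180.433) × (89.7/32081) = -0.5044…

-0.50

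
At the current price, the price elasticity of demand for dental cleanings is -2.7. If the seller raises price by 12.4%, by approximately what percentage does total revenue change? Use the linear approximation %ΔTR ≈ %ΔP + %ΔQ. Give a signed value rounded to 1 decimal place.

-21.1%

%ΔQ ≈ Ed × %ΔP = (-2.7) × (+12.4%) = -33.4800%
%ΔTR ≈ %ΔP + %ΔQ = (+12.4%) + (-33.4800%) = -21.0800%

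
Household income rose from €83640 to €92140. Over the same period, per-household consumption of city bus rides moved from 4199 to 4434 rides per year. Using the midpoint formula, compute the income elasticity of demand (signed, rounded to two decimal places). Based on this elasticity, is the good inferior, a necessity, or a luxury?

0.56; necessity

%ΔQ = (4434 − 4199)/[( 4199 + 4434)/2] = 235/4316.5 = 0.054442…
%ΔIncome = (92140 − 83640)/[( 83640 + 92140)/2] = 8500/87890 = 0.096711…
E_income = (235/4316.5) / (8500/87890) = 0.5629…
0 < E_income < 1 ⇒ normal good, necessity.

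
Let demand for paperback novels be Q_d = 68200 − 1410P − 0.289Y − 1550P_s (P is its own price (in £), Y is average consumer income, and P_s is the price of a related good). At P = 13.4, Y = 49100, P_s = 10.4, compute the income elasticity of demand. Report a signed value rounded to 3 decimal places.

-0.747

At the given values, Q_d = 68200 − 1410(13.4) − 0.289(49100) − 1550(10.4) = 18996.1.
∂Q_d/∂Y = -0.289.
E = (-0.289) × (49100/18996.1) = -0.74699…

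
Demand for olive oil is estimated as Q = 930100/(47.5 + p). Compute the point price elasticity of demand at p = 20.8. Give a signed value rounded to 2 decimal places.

dQ/dp = −930100/(47.5 + p)² = -199.383. At p = 20.8, Q = 13617.9.
Ed = (dQ/dp)·(p/Q) = (-199.383) × (20.8/13617.9) = -0.3045…

-0.30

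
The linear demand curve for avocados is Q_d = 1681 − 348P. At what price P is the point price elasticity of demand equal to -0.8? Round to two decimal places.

2.15

Ed = −348P/(1681 − 348P). Set this equal to -0.8:
348P = 0.8·(1681 − 348P) ⇒ 348P(1 + 0.8) = 0.8·1681
P = 0.8·1681 / (348·1.8) = 2.1468…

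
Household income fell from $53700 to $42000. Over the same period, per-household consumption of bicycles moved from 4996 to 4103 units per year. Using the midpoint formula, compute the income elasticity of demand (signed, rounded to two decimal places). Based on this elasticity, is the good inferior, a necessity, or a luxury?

0.80; necessity

%ΔQ = (4103 − 4996)/[( 4996 + 4103)/2] = -893/4549.5 = -0.196285…
%ΔIncome = (42000 − 53700)/[( 53700 + 42000)/2] = -11700/47850 = -0.244514…
E_income = (-893/4549.5) / (-11700/47850) = 0.8027…
0 < E_income < 1 ⇒ normal good, necessity.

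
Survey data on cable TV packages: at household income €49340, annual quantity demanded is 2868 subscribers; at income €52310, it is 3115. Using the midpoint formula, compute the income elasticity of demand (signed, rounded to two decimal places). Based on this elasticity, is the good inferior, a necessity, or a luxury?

1.41; luxury

%ΔQ = (3115 − 2868)/[( 2868 + 3115)/2] = 247/2991.5 = 0.082567…
%ΔIncome = (52310 − 49340)/[( 49340 + 52310)/2] = 2970/50825 = 0.058435…
E_income = (247/2991.5) / (2970/50825) = 1.4129…
E_income > 1 ⇒ normal good, luxury.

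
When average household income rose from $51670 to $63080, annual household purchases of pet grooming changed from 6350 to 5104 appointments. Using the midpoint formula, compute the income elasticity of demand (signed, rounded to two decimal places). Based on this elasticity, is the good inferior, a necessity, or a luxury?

%ΔQ = (5104 − 6350)/[( 6350 + 5104)/2] = -1246/5727 = -0.217565…
%ΔIncome = (63080 − 51670)/[( 51670 + 63080)/2] = 11410/57375 = 0.198867…
E_income = (-1246/5727) / (11410/57375) = -1.0940…
E_income < 0 ⇒ inferior good.

-1.09; inferior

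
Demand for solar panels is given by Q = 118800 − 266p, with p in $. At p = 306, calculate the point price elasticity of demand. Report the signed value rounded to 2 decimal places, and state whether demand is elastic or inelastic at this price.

-2.18; elastic

dQ/dp = −266. At p = 306, Q = 118800 − 266(306) = 37404.
Ed = (dQ/dp)·(p/Q) = −266 × (306/37404) = -2.1761…
|Ed| = 2.18 > 1, so demand is elastic.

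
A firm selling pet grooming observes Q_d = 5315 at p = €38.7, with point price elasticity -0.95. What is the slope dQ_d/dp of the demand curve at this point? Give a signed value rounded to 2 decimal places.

-130.47

Ed = (dQ_d/dp)·(p/Q_d) ⇒ dQ_d/dp = Ed·Q_d/p = (-0.95)·5315/38.7 = -130.4715…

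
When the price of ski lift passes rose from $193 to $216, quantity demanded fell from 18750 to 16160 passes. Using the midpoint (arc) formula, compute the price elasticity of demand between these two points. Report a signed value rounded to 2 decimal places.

%ΔQ = (16160 − 18750) / [(18750 + 16160)/2] = -2590/17455 = -0.148381…
%ΔP = (216 − 193) / [(193 + 216)/2] = 23/204.5 = 0.112469…
Arc Ed = %ΔQ / %ΔP = (-2590/17455) / (23/204.5) = -1.3193…

-1.32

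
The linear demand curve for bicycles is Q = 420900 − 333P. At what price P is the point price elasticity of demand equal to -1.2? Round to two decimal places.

689.43

Ed = −333P/(420900 − 333P). Set this equal to -1.2:
333P = 1.2·(420900 − 333P) ⇒ 333P(1 + 1.2) = 1.2·420900
P = 1.2·420900 / (333·2.2) = 689.4348…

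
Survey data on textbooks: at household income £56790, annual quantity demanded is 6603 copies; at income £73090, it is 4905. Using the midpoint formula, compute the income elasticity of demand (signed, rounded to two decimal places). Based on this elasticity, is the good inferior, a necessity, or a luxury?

-1.18; inferior

%ΔQ = (4905 − 6603)/[( 6603 + 4905)/2] = -1698/5754 = -0.295099…
%ΔIncome = (73090 − 56790)/[( 56790 + 73090)/2] = 16300/64940 = 0.251000…
E_income = (-1698/5754) / (16300/64940) = -1.1756…
E_income < 0 ⇒ inferior good.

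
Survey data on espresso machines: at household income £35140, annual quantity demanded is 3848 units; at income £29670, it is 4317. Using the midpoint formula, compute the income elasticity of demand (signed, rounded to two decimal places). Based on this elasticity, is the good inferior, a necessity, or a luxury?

-0.68; inferior

%ΔQ = (4317 − 3848)/[( 3848 + 4317)/2] = 469/4082.5 = 0.114880…
%ΔIncome = (29670 − 35140)/[( 35140 + 29670)/2] = -5470/32405 = -0.168801…
E_income = (469/4082.5) / (-5470/32405) = -0.6805…
E_income < 0 ⇒ inferior good.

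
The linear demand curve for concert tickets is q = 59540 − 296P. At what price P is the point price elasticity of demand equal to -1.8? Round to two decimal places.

Ed = −296P/(59540 − 296P). Set this equal to -1.8:
296P = 1.8·(59540 − 296P) ⇒ 296P(1 + 1.8) = 1.8·59540
P = 1.8·59540 / (296·2.8) = 129.3098…

129.31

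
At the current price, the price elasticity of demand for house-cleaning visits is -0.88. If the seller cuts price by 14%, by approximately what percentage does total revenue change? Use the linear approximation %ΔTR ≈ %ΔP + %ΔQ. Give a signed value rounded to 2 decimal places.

-1.68%

%ΔQ ≈ Ed × %ΔP = (-0.88) × (-14%) = +12.3200%
%ΔTR ≈ %ΔP + %ΔQ = (-14%) + (+12.3200%) = -1.6800%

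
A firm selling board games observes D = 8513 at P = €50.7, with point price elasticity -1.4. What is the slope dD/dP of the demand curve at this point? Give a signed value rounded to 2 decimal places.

-235.07

Ed = (dD/dP)·(P/D) ⇒ dD/dP = Ed·D/P = (-1.4)·8513/50.7 = -235.0729…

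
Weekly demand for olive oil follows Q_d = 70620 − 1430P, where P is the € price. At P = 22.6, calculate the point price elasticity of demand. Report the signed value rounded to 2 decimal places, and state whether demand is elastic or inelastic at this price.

-0.84; inelastic

dQ_d/dP = −1430. At P = 22.6, Q_d = 70620 − 1430(22.6) = 38302.
Ed = (dQ_d/dP)·(P/Q_d) = −1430 × (22.6/38302) = -0.8437…
|Ed| = 0.84 < 1, so demand is inelastic.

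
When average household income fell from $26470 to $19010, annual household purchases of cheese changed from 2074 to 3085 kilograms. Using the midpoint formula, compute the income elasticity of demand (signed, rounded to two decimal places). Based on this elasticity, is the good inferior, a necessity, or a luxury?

%ΔQ = (3085 − 2074)/[( 2074 + 3085)/2] = 1011/2579.5 = 0.391936…
%ΔIncome = (19010 − 26470)/[( 26470 + 19010)/2] = -7460/22740 = -0.328056…
E_income = (1011/2579.5) / (-7460/22740) = -1.1947…
E_income < 0 ⇒ inferior good.

-1.19; inferior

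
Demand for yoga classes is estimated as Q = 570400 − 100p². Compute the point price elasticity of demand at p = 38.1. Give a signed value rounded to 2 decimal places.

-0.68

dQ/dp = −2·100·p = -7620. At p = 38.1, Q = 425239.
Ed = (dQ/dp)·(p/Q) = (-7620) × (38.1/425239) = -0.6827…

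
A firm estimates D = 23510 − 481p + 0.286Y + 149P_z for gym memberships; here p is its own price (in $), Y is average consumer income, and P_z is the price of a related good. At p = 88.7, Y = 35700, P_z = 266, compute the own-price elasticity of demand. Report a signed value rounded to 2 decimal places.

At the given values, D = 23510 − 481(88.7) + 0.286(35700) + 149(266) = 30689.5.
∂D/∂p = −481.
E = (-481) × (88.7/30689.5) = -1.3902…

-1.39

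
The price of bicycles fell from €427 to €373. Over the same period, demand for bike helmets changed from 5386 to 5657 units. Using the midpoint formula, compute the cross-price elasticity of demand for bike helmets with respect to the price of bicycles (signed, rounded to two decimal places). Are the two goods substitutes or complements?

-0.36; complements

%ΔQ_{bike helmets} = (5657 − 5386)/avg = 271/5521.5 = 0.049080…
%ΔP_{bicycles} = (373 − 427)/avg = -54/400 = -0.135
E_cross = (271/5521.5) / (-54/400) = -0.3635…
E_cross < 0 ⇒ the goods are complements.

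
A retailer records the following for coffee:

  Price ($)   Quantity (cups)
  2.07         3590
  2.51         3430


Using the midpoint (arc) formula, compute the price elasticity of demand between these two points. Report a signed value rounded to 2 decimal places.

%ΔQ = (3430 − 3590) / [(3590 + 3430)/2] = -160/3510 = -0.045584…
%ΔP = (2.51 − 2.07) / [(2.07 + 2.51)/2] = 0.44/2.29 = 0.192139…
Arc Ed = %ΔQ / %ΔP = (-160/3510) / (0.44/2.29) = -0.2372…

-0.24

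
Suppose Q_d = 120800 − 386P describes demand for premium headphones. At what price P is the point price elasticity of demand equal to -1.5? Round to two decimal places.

Ed = −386P/(120800 − 386P). Set this equal to -1.5:
386P = 1.5·(120800 − 386P) ⇒ 386P(1 + 1.5) = 1.5·120800
P = 1.5·120800 / (386·2.5) = 187.7720…

187.77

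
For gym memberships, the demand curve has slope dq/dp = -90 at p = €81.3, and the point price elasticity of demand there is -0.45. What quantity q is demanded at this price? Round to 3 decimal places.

16260.000

Ed = (dq/dp)·(p/q) ⇒ q = (dq/dp)·p/Ed = (-90)·81.3/(-0.45) = 16260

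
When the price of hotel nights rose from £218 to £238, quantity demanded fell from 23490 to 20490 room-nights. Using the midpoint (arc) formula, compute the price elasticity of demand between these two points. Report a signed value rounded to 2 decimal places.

-1.56

%ΔQ = (20490 − 23490) / [(23490 + 20490)/2] = -3000/21990 = -0.136425…
%ΔP = (238 − 218) / [(218 + 238)/2] = 20/228 = 0.087719…
Arc Ed = %ΔQ / %ΔP = (-3000/21990) / (20/228) = -1.5552…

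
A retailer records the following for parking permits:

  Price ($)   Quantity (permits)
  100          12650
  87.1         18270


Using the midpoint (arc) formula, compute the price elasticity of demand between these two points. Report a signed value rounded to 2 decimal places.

%ΔQ = (18270 − 12650) / [(12650 + 18270)/2] = 5620/15460 = 0.363518…
%ΔP = (87.1 − 100) / [(100 + 87.1)/2] = -12.9/93.55 = -0.137894…
Arc Ed = %ΔQ / %ΔP = (5620/15460) / (-12.9/93.55) = -2.6362…

-2.64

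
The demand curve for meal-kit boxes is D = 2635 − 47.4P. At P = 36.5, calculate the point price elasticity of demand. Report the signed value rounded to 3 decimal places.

dD/dP = −47.4. At P = 36.5, D = 2635 − 47.4(36.5) = 904.9.
Ed = (dD/dP)·(P/D) = −47.4 × (36.5/904.9) = -1.91192…

-1.912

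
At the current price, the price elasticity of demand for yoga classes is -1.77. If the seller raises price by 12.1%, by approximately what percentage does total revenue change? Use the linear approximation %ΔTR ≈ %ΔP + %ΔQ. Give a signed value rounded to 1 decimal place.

-9.3%

%ΔQ ≈ Ed × %ΔP = (-1.77) × (+12.1%) = -21.4170%
%ΔTR ≈ %ΔP + %ΔQ = (+12.1%) + (-21.4170%) = -9.3170%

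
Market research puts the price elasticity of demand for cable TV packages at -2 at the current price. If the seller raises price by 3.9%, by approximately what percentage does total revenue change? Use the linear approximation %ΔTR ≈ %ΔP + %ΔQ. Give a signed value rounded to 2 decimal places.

%ΔQ ≈ Ed × %ΔP = (-2) × (+3.9%) = -7.8000%
%ΔTR ≈ %ΔP + %ΔQ = (+3.9%) + (-7.8000%) = -3.9000%

-3.90%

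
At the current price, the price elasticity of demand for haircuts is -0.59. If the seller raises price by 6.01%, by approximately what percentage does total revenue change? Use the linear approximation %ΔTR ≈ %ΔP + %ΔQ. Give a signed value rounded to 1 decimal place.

%ΔQ ≈ Ed × %ΔP = (-0.59) × (+6.01%) = -3.5459%
%ΔTR ≈ %ΔP + %ΔQ = (+6.01%) + (-3.5459%) = +2.4641%

+2.5%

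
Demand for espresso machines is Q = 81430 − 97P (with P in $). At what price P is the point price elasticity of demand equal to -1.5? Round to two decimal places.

503.69

Ed = −97P/(81430 − 97P). Set this equal to -1.5:
97P = 1.5·(81430 − 97P) ⇒ 97P(1 + 1.5) = 1.5·81430
P = 1.5·81430 / (97·2.5) = 503.6907…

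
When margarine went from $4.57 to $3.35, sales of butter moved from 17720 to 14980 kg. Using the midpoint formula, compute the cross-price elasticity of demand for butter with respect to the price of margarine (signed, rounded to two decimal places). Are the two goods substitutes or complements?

%ΔQ_{butter} = (14980 − 17720)/avg = -2740/16350 = -0.167584…
%ΔP_{margarine} = (3.35 − 4.57)/avg = -1.22/3.96 = -0.308080…
E_cross = (-2740/16350) / (-1.22/3.96) = 0.5439…
E_cross > 0 ⇒ the goods are substitutes.

0.54; substitutes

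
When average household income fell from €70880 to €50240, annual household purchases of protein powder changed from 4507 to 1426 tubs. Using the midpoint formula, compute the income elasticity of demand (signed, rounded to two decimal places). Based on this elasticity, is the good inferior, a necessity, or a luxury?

%ΔQ = (1426 − 4507)/[( 4507 + 1426)/2] = -3081/2966.5 = -1.038597…
%ΔIncome = (50240 − 70880)/[( 70880 + 50240)/2] = -20640/60560 = -0.340819…
E_income = (-3081/2966.5) / (-20640/60560) = 3.0473…
E_income > 1 ⇒ normal good, luxury.

3.05; luxury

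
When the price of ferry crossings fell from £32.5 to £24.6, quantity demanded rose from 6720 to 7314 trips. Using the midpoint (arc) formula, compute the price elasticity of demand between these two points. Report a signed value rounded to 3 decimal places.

%ΔQ = (7314 − 6720) / [(6720 + 7314)/2] = 594/7017 = 0.084651…
%ΔP = (24.6 − 32.5) / [(32.5 + 24.6)/2] = -7.9/28.55 = -0.276707…
Arc Ed = %ΔQ / %ΔP = (594/7017) / (-7.9/28.55) = -0.30592…

-0.306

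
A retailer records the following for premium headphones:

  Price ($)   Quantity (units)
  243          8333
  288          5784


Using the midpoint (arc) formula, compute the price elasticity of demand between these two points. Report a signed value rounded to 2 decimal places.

-2.13

%ΔQ = (5784 − 8333) / [(8333 + 5784)/2] = -2549/7058.5 = -0.361124…
%ΔP = (288 − 243) / [(243 + 288)/2] = 45/265.5 = 0.169491…
Arc Ed = %ΔQ / %ΔP = (-2549/7058.5) / (45/265.5) = -2.1306…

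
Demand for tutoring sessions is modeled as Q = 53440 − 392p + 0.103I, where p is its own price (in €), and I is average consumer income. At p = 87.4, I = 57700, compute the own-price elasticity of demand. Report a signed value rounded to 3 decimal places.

-1.364

At the given values, Q = 53440 − 392(87.4) + 0.103(57700) = 25122.3.
∂Q/∂p = −392.
E = (-392) × (87.4/25122.3) = -1.36376…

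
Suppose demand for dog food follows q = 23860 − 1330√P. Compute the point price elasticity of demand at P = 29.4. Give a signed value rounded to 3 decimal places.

-0.217

dq/dP = −1330/(2√P) = -122.644. At P = 29.4, q = 16648.5.
Ed = (dq/dP)·(P/q) = (-122.644) × (29.4/16648.5) = -0.21658…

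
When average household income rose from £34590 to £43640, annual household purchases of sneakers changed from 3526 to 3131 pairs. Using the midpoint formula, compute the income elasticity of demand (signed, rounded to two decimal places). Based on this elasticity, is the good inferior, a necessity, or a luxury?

%ΔQ = (3131 − 3526)/[( 3526 + 3131)/2] = -395/3328.5 = -0.118672…
%ΔIncome = (43640 − 34590)/[( 34590 + 43640)/2] = 9050/39115 = 0.231369…
E_income = (-395/3328.5) / (9050/39115) = -0.5129…
E_income < 0 ⇒ inferior good.

-0.51; inferior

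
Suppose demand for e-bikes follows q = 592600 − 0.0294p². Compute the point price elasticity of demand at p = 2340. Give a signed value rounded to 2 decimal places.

dq/dp = −2·0.0294·p = -137.592. At p = 2340, q = 431617.36.
Ed = (dq/dp)·(p/q) = (-137.592) × (2340/431617.36) = -0.7459…

-0.75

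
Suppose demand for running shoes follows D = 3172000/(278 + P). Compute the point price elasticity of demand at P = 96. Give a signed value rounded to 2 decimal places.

-0.26

dD/dP = −3172000/(278 + P)² = -22.6772. At P = 96, D = 8481.28.
Ed = (dD/dP)·(P/D) = (-22.6772) × (96/8481.28) = -0.2566…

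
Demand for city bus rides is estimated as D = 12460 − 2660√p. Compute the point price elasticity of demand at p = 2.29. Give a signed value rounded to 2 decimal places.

dD/dp = −2660/(2√p) = -878.889. At p = 2.29, D = 8434.69.
Ed = (dD/dp)·(p/D) = (-878.889) × (2.29/8434.69) = -0.2386…

-0.24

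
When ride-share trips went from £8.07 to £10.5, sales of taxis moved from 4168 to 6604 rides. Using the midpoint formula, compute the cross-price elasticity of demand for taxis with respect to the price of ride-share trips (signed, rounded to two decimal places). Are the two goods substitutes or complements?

1.73; substitutes

%ΔQ_{taxis} = (6604 − 4168)/avg = 2436/5386 = 0.452283…
%ΔP_{ride-share trips} = (10.5 − 8.07)/avg = 2.43/9.285 = 0.261712…
E_cross = (2436/5386) / (2.43/9.285) = 1.7281…
E_cross > 0 ⇒ the goods are substitutes.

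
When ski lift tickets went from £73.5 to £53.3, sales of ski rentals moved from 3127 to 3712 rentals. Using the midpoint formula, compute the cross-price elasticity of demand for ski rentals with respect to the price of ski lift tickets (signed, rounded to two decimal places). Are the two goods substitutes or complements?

-0.54; complements

%ΔQ_{ski rentals} = (3712 − 3127)/avg = 585/3419.5 = 0.171077…
%ΔP_{ski lift tickets} = (53.3 − 73.5)/avg = -20.2/63.4 = -0.318611…
E_cross = (585/3419.5) / (-20.2/63.4) = -0.5369…
E_cross < 0 ⇒ the goods are complements.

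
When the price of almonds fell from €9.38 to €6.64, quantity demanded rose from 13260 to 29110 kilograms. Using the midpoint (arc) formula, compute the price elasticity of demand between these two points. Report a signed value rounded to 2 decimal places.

%ΔQ = (29110 − 13260) / [(13260 + 29110)/2] = 15850/21185 = 0.748170…
%ΔP = (6.64 − 9.38) / [(9.38 + 6.64)/2] = -2.74/8.01 = -0.342072…
Arc Ed = %ΔQ / %ΔP = (15850/21185) / (-2.74/8.01) = -2.1871…

-2.19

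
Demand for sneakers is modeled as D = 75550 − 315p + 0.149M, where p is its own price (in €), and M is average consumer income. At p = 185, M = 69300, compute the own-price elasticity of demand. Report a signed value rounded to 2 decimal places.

At the given values, D = 75550 − 315(185) + 0.149(69300) = 27600.7.
∂D/∂p = −315.
E = (-315) × (185/27600.7) = -2.1113…

-2.11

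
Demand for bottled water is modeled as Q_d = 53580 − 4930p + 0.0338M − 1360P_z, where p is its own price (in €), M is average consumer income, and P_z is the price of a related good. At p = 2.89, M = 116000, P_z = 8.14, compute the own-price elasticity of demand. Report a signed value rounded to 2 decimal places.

At the given values, Q_d = 53580 − 4930(2.89) + 0.0338(116000) − 1360(8.14) = 32182.7.
∂Q_d/∂p = −4930.
E = (-4930) × (2.89/32182.7) = -0.4427…

-0.44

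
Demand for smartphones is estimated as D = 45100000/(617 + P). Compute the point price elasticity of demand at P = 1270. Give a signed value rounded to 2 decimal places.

-0.67

dD/dP = −45100000/(617 + P)² = -12.6658. At P = 1270, D = 23900.4.
Ed = (dD/dP)·(P/D) = (-12.6658) × (1270/23900.4) = -0.6730…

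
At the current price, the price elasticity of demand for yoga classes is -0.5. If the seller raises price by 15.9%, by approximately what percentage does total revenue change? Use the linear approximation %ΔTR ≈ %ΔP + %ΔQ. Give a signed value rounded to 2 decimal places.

%ΔQ ≈ Ed × %ΔP = (-0.5) × (+15.9%) = -7.9500%
%ΔTR ≈ %ΔP + %ΔQ = (+15.9%) + (-7.9500%) = +7.9500%

+7.95%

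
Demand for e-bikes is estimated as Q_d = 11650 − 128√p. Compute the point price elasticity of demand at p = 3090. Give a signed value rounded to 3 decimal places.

dQ_d/dp = −128/(2√p) = -1.15133. At p = 3090, Q_d = 4534.77.
Ed = (dQ_d/dp)·(p/Q_d) = (-1.15133) × (3090/4534.77) = -0.78452…

-0.785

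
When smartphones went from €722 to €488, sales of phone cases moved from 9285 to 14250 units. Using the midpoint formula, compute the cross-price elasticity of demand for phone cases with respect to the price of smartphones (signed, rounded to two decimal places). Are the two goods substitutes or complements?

-1.09; complements

%ΔQ_{phone cases} = (14250 − 9285)/avg = 4965/11767.5 = 0.421924…
%ΔP_{smartphones} = (488 − 722)/avg = -234/605 = -0.386776…
E_cross = (4965/11767.5) / (-234/605) = -1.0908…
E_cross < 0 ⇒ the goods are complements.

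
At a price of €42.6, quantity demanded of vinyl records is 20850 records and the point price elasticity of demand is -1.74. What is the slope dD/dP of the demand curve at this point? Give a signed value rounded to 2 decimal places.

-851.62

Ed = (dD/dP)·(P/D) ⇒ dD/dP = Ed·D/P = (-1.74)·20850/42.6 = -851.6197…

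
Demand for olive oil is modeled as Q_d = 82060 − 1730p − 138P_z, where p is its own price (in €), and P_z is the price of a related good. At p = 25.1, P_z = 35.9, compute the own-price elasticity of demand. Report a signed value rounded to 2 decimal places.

At the given values, Q_d = 82060 − 1730(25.1) − 138(35.9) = 33682.8.
∂Q_d/∂p = −1730.
E = (-1730) × (25.1/33682.8) = -1.2891…

-1.29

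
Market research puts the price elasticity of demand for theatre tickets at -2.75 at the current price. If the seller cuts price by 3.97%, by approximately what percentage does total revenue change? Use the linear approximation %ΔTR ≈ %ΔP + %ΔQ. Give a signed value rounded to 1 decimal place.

+6.9%

%ΔQ ≈ Ed × %ΔP = (-2.75) × (-3.97%) = +10.9175%
%ΔTR ≈ %ΔP + %ΔQ = (-3.97%) + (+10.9175%) = +6.9475%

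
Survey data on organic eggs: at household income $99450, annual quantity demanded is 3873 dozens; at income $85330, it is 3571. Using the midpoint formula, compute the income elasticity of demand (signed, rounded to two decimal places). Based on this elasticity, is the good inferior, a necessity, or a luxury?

%ΔQ = (3571 − 3873)/[( 3873 + 3571)/2] = -302/3722 = -0.081139…
%ΔIncome = (85330 − 99450)/[( 99450 + 85330)/2] = -14120/92390 = -0.152830…
E_income = (-302/3722) / (-14120/92390) = 0.5309…
0 < E_income < 1 ⇒ normal good, necessity.

0.53; necessity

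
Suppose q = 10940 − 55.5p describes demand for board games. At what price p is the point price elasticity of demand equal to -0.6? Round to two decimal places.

73.92

Ed = −55.5p/(10940 − 55.5p). Set this equal to -0.6:
55.5p = 0.6·(10940 − 55.5p) ⇒ 55.5p(1 + 0.6) = 0.6·10940
p = 0.6·10940 / (55.5·1.6) = 73.9189…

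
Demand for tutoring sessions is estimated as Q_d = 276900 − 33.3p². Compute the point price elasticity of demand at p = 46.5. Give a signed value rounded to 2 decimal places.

-0.70

dQ_d/dp = −2·33.3·p = -3096.9. At p = 46.5, Q_d = 204897.075.
Ed = (dQ_d/dp)·(p/Q_d) = (-3096.9) × (46.5/204897.075) = -0.7028…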